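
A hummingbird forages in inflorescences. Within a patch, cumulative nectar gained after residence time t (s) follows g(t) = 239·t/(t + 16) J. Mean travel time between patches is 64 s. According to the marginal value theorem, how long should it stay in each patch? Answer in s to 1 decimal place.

32.0 s

Optimal t* satisfies g'(t*) = g(t*)/(T + t*).
g'(t) = 239·16/(t + 16)². Setting 239·16/(t+16)² = 239t/[(t+16)(64+t)] gives 16(64+t) = t(t+16), so t² = 16×64 = 1024.
t* = √1024 = 32 s.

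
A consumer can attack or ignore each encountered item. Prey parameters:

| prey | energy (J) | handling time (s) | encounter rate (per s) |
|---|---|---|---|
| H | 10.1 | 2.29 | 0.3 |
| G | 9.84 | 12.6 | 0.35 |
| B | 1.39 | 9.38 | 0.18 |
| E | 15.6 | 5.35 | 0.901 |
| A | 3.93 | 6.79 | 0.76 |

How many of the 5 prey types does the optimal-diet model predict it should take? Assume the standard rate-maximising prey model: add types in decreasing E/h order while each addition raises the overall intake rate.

Profitabilities (E/h, J/s): H 4.41, E 2.92, G 0.781, A 0.579, B 0.148. Add prey in this order while the next type's profitability exceeds the intake rate on those already taken.
Rate on top 1: 1.796. E: 2.92 > 1.796 → include.
Rate on top 2: 2.626. G: 0.781 < 2.626 → exclude; stop.
Optimal diet: H, E — 2 of 5 types.

2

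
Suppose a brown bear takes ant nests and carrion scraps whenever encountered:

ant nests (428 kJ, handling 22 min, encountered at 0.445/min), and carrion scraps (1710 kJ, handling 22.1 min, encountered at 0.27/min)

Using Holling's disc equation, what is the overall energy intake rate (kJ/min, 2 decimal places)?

38.92 kJ/min

R = Σλ_iE_i / (1 + Σλ_ih_i)
Numerator: 0.445×428 + 0.27×1710 = 652.2
Denominator: 1 + 0.445×22 + 0.27×22.1 = 16.76
R = 652.2/16.76 = 38.92 kJ/min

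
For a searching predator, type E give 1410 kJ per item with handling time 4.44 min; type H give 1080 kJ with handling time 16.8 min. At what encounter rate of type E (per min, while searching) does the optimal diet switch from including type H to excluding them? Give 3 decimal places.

At the threshold, the rate on type E alone equals the profitability of type H: λ·1410/(1 + λ·4.44) = 1080/16.8 = 64.29.
Rearranging, λ(1410 − 64.29×4.44) = 64.29, so λ = 64.29/1125 = 0.05716 per min.

0.057 per min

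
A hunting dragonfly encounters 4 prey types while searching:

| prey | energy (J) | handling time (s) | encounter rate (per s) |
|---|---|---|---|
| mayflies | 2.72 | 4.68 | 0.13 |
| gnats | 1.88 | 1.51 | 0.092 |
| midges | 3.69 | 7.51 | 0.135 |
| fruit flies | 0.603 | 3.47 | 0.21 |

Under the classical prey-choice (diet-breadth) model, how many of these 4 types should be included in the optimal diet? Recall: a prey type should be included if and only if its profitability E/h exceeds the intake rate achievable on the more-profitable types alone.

Rank by E/h (J/s): gnats 1.25, mayflies 0.581, midges 0.491, fruit flies 0.174. Include each in turn until the next type's E/h falls below the running intake rate.
Rate on top 1: 0.1519. mayflies: 0.581 > 0.1519 → include.
Rate on top 2: 0.3014. midges: 0.491 > 0.3014 → include.
Rate on top 3: 0.3711. fruit flies: 0.174 < 0.3711 → exclude; stop.
Optimal diet: gnats, mayflies, midges — 3 of 4 types.

3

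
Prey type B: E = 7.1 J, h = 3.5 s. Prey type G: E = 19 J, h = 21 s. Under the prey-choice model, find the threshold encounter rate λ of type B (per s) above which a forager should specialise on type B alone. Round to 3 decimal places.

0.230 per s

The zero-one rule: include type G iff E₂/h₂ > λE₁/(1+λh₁). Equality gives the switch point.
λE₁h₂ = E₂ + λE₂h₁ ⇒ λ = E₂/(E₁h₂ − E₂h₁) = 19/(149.1 − 66.5) = 0.23 per s.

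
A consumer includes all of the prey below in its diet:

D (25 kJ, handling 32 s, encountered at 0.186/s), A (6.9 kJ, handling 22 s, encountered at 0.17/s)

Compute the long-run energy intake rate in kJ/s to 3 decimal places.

R = (0.186×25 + 0.17×6.9) / (1 + 0.186×32 + 0.17×22) = 5.823/10.69 = 0.5446 kJ/s.

0.545 kJ/s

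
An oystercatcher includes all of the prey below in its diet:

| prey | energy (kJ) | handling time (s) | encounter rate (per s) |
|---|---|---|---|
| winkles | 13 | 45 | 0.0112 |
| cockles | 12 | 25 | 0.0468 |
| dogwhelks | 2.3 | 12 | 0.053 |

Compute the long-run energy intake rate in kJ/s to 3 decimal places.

R = (0.0112×13 + 0.0468×12 + 0.053×2.3) / (1 + 0.0112×45 + 0.0468×25 + 0.053×12) = 0.8291/3.31 = 0.2505 kJ/s.

0.250 kJ/s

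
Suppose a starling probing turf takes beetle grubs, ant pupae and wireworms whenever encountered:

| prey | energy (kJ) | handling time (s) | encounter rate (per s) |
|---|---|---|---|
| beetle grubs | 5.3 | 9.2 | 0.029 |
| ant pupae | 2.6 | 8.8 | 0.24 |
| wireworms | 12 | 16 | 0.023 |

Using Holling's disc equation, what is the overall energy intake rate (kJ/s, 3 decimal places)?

0.281 kJ/s

Energy encountered per unit search time: 0.029×5.3 + 0.24×2.6 + 0.023×12 = 1.054 kJ/s.
Handling time per unit search time: 0.029×9.2 + 0.24×8.8 + 0.023×16 = 2.747.
Rate = 1.054/(1 + 2.747) = 0.2812 kJ/s.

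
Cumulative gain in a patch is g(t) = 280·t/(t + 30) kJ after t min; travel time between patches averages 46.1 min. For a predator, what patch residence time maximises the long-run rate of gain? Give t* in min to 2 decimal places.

37.19 min

Optimal t* satisfies g'(t*) = g(t*)/(T + t*).
g'(t) = 280·30/(t + 30)². Setting 280·30/(t+30)² = 280t/[(t+30)(46.1+t)] gives 30(46.1+t) = t(t+30), so t² = 30×46.1 = 1383.
t* = √1383 = 37.19 min.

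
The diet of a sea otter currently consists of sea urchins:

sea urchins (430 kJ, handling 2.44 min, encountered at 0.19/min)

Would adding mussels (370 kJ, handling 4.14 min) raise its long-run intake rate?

Yes

On sea urchins alone, R = ΣλE/(1+Σλh) = 81.7/1.464 = 55.82 kJ/min.
mussels: E/h = 370/4.14 = 89.37 kJ/min.
89.37 > 55.82, so adding mussels raises the average — include it.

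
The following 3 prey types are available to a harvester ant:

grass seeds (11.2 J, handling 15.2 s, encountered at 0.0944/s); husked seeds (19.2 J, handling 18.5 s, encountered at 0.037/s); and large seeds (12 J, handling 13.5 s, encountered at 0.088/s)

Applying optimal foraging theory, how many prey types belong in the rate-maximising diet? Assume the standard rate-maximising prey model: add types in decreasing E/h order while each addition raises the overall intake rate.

3

E/h in descending order: husked seeds 1.04, large seeds 0.889, grass seeds 0.737 J/s. The optimal diet is the largest prefix of this list for which every included type satisfies E_i/h_i > R on the types above it.
Rate on top 1: 0.4217. large seeds: 0.889 > 0.4217 → include.
Rate on top 2: 0.6149. grass seeds: 0.737 > 0.6149 → include.
Optimal diet: husked seeds, large seeds, grass seeds — 3 of 3 types.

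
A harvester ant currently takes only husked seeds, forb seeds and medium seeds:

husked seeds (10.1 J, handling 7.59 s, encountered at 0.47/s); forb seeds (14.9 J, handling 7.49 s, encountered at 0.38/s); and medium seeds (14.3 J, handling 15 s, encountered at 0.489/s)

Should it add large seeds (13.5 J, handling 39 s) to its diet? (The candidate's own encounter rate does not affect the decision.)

No

Current rate: (0.47×10.1 + 0.38×14.9 + 0.489×14.3)/(1 + 0.47×7.59 + 0.38×7.49 + 0.489×15) = 1.18 J/s.
large seeds: E/h = 13.5/39 = 0.3462 J/s.
0.3462 < 1.18, so adding large seeds would lower the average — exclude it.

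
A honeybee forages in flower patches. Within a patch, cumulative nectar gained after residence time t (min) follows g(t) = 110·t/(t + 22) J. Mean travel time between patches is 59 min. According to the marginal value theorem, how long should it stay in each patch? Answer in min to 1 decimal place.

36.0 min

Maximise g(t)/(T+t): set derivative to zero → g'(t)(T+t) = g(t).
g'(t) = 110·22/(t + 22)². Setting 110·22/(t+22)² = 110t/[(t+22)(59+t)] gives 22(59+t) = t(t+22), so t² = 22×59 = 1298.
t* = √1298 = 36.03 min.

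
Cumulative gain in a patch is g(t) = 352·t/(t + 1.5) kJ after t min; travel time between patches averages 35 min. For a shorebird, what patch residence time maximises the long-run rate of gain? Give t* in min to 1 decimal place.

Optimal t* satisfies g'(t*) = g(t*)/(T + t*).
g'(t) = 352·1.5/(t + 1.5)². Setting 352·1.5/(t+1.5)² = 352t/[(t+1.5)(35+t)] gives 1.5(35+t) = t(t+1.5), so t² = 1.5×35 = 52.5.
t* = √52.5 = 7.246 min.

7.2 min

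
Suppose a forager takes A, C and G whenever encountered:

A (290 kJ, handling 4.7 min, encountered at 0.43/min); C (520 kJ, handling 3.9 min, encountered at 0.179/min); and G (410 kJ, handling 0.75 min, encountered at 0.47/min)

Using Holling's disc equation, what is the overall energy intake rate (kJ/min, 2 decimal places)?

Energy encountered per unit search time: 0.43×290 + 0.179×520 + 0.47×410 = 410.5 kJ/min.
Handling time per unit search time: 0.43×4.7 + 0.179×3.9 + 0.47×0.75 = 3.072.
Rate = 410.5/(1 + 3.072) = 100.8 kJ/min.

100.82 kJ/min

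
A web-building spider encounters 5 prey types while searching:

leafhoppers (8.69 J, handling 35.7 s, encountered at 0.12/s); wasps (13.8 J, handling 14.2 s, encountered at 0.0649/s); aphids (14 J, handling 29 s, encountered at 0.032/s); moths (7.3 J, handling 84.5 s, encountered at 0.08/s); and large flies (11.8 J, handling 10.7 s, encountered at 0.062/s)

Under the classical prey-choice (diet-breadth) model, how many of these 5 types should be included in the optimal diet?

2

Rank by E/h (J/s): large flies 1.1, wasps 0.972, aphids 0.483, leafhoppers 0.243, moths 0.0864. Include each in turn until the next type's E/h falls below the running intake rate.
Rate on top 1: 0.4398. wasps: 0.972 > 0.4398 → include.
Rate on top 2: 0.6295. aphids: 0.483 < 0.6295 → exclude; stop.
Optimal diet: large flies, wasps — 2 of 5 types.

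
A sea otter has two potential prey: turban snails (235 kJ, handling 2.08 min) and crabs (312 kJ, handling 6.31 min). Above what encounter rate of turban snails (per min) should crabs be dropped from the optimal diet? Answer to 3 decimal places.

Drop crabs once their profitability E₂/h₂ falls below the rate achievable on turban snails alone: E₂/h₂ = λE₁/(1 + λh₁).
Solve for λ: λE₁h₂ = E₂(1 + λh₁) → λ(E₁h₂ − E₂h₁) = E₂ → λ = E₂/(E₁h₂ − E₂h₁).
λ = 312/(235×6.31 − 312×2.08) = 312/833.9 = 0.3742 per min.

0.374 per min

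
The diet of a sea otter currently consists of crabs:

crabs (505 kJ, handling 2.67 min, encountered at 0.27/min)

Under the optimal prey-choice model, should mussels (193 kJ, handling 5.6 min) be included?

No

Current rate: (0.27×505)/(1 + 0.27×2.67) = 79.23 kJ/min.
Profitability of mussels: 193/5.6 = 34.46 kJ/min.
Since 34.46 < R, time spent handling mussels is better spent searching.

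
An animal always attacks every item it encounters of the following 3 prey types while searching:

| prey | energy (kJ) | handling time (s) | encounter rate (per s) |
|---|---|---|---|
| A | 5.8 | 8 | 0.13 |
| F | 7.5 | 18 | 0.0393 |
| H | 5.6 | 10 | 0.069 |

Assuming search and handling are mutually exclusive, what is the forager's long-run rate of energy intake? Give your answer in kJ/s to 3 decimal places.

0.418 kJ/s

R = Σλ_iE_i / (1 + Σλ_ih_i)
Numerator: 0.13×5.8 + 0.0393×7.5 + 0.069×5.6 = 1.435
Denominator: 1 + 0.13×8 + 0.0393×18 + 0.069×10 = 3.437
R = 1.435/3.437 = 0.4175 kJ/s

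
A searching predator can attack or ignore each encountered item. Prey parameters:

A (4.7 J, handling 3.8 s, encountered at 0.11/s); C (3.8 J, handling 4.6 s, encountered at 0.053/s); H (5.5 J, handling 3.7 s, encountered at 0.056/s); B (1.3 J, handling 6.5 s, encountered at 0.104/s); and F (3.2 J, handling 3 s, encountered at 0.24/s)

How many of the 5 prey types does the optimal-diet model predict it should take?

Profitabilities (E/h, J/s): H 1.49, A 1.24, F 1.07, C 0.826, B 0.2. Add prey in this order while the next type's profitability exceeds the intake rate on those already taken.
Rate on top 1: 0.2551. A: 1.24 > 0.2551 → include.
Rate on top 2: 0.5076. F: 1.07 > 0.5076 → include.
Rate on top 3: 0.6793. C: 0.826 > 0.6793 → include.
Rate on top 4: 0.6931. B: 0.2 < 0.6931 → exclude; stop.
Optimal diet: H, A, F, C — 4 of 5 types.

4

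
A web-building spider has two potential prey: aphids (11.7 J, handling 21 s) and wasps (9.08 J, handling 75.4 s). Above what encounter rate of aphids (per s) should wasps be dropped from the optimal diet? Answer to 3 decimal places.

At the threshold, the rate on aphids alone equals the profitability of wasps: λ·11.7/(1 + λ·21) = 9.08/75.4 = 0.1204.
Rearranging, λ(11.7 − 0.1204×21) = 0.1204, so λ = 0.1204/9.171 = 0.01313 per s.

0.013 per s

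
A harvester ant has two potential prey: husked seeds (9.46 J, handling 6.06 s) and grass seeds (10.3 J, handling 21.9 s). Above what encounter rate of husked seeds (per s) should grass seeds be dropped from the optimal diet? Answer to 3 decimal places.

0.071 per s

At the threshold, the rate on husked seeds alone equals the profitability of grass seeds: λ·9.46/(1 + λ·6.06) = 10.3/21.9 = 0.4703.
Rearranging, λ(9.46 − 0.4703×6.06) = 0.4703, so λ = 0.4703/6.61 = 0.07115 per s.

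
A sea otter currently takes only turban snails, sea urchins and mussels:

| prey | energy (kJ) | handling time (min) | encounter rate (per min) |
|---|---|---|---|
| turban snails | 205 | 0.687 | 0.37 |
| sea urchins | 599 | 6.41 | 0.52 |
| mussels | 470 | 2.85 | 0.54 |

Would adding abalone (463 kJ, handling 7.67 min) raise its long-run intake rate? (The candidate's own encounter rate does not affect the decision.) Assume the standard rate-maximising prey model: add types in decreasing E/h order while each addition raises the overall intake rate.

Intake rate on the current diet: R = (0.37×205 + 0.52×599 + 0.54×470) / (1 + 0.37×0.687 + 0.52×6.41 + 0.54×2.85) = 641.1/6.126 = 104.7 kJ/min.
Profitability of abalone: 463/7.67 = 60.37 kJ/min.
Since 60.37 < R, time spent handling abalone is better spent searching.

No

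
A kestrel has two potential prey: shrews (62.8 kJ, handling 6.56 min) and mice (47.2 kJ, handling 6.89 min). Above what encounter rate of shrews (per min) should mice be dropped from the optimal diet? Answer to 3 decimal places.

At the threshold, the rate on shrews alone equals the profitability of mice: λ·62.8/(1 + λ·6.56) = 47.2/6.89 = 6.851.
Rearranging, λ(62.8 − 6.851×6.56) = 6.851, so λ = 6.851/17.86 = 0.3836 per min.

0.384 per min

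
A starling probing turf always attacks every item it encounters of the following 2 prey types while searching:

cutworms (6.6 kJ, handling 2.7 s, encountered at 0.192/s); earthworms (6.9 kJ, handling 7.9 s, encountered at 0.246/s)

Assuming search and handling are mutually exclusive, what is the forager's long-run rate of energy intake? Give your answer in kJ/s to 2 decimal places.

0.86 kJ/s

R = (0.192×6.6 + 0.246×6.9) / (1 + 0.192×2.7 + 0.246×7.9) = 2.965/3.462 = 0.8564 kJ/s.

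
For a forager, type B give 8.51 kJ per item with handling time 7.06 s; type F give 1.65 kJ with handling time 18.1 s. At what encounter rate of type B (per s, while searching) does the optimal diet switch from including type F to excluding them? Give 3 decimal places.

The zero-one rule: include type F iff E₂/h₂ > λE₁/(1+λh₁). Equality gives the switch point.
λE₁h₂ = E₂ + λE₂h₁ ⇒ λ = E₂/(E₁h₂ − E₂h₁) = 1.65/(154 − 11.65) = 0.01159 per s.

0.012 per s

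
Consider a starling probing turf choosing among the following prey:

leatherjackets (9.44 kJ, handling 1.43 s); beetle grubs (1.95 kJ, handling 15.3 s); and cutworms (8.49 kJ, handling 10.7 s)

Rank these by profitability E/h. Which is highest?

leatherjackets

In descending order of E/h:
leatherjackets: 9.44/1.43 = 6.6 kJ/s
cutworms: 8.49/10.7 = 0.793 kJ/s
beetle grubs: 1.95/15.3 = 0.127 kJ/s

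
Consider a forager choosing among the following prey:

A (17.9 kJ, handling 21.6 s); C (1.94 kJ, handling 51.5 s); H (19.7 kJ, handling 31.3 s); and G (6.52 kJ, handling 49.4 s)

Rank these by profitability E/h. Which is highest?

A

In descending order of E/h:
A: 17.9/21.6 = 0.829 kJ/s
H: 19.7/31.3 = 0.629 kJ/s
G: 6.52/49.4 = 0.132 kJ/s
C: 1.94/51.5 = 0.0377 kJ/s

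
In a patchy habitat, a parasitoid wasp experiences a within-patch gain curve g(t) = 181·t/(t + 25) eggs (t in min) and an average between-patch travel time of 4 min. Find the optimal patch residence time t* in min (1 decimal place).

10.0 min

Optimal t* satisfies g'(t*) = g(t*)/(T + t*).
g'(t) = 181·25/(t + 25)². Setting 181·25/(t+25)² = 181t/[(t+25)(4+t)] gives 25(4+t) = t(t+25), so t² = 25×4 = 100.
t* = √100 = 10 min.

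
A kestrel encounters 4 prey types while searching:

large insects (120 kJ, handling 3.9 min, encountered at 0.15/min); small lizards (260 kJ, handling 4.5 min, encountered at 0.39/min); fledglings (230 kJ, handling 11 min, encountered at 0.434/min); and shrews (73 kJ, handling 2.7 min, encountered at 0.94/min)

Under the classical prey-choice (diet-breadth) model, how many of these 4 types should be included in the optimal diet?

1

Profitabilities (E/h, kJ/min): small lizards 57.8, large insects 30.8, shrews 27, fledglings 20.9. Add prey in this order while the next type's profitability exceeds the intake rate on those already taken.
Rate on top 1: 36.81. large insects: 30.8 < 36.81 → exclude; stop.
Optimal diet: small lizards — 1 of 4 types.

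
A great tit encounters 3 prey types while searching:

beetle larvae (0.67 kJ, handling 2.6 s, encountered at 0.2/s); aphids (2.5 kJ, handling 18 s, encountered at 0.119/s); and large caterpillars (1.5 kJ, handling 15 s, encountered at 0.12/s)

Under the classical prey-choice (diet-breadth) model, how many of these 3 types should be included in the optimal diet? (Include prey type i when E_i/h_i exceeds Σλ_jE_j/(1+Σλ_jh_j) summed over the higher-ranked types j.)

Rank by E/h (kJ/s): beetle larvae 0.258, aphids 0.139, large caterpillars 0.1. Include each in turn until the next type's E/h falls below the running intake rate.
Rate on top 1: 0.08816. aphids: 0.139 > 0.08816 → include.
Rate on top 2: 0.1178. large caterpillars: 0.1 < 0.1178 → exclude; stop.
Optimal diet: beetle larvae, aphids — 2 of 3 types.

2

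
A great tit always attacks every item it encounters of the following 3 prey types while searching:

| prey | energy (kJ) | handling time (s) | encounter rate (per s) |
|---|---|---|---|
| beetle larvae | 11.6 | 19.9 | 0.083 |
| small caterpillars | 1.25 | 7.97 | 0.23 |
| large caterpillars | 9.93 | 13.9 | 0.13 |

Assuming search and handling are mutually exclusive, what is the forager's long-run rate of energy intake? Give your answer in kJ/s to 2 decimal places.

R = Σλ_iE_i / (1 + Σλ_ih_i)
Numerator: 0.083×11.6 + 0.23×1.25 + 0.13×9.93 = 2.541
Denominator: 1 + 0.083×19.9 + 0.23×7.97 + 0.13×13.9 = 6.292
R = 2.541/6.292 = 0.4039 kJ/s

0.40 kJ/s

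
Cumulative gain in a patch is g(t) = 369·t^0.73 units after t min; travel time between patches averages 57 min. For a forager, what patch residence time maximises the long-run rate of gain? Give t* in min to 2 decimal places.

By the marginal value theorem, leave when the instantaneous gain rate g'(t) equals the habitat-wide average g(t)/(T + t).
g'(t) = 0.73·369·t^-0.27. Setting 0.73·369·t^-0.27 = 369·t^0.73/(57+t) gives 0.73(57+t) = t, so 0.27·t = 0.73×57.
t* = 0.73×57/0.27 = 154.1 min.

154.11 min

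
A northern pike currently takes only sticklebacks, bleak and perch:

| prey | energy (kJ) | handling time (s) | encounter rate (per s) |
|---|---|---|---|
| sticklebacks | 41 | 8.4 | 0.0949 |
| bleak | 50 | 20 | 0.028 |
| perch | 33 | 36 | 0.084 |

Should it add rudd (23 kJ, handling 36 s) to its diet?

No

Current rate: (0.0949×41 + 0.028×50 + 0.084×33)/(1 + 0.0949×8.4 + 0.028×20 + 0.084×36) = 1.498 kJ/s.
rudd: E/h = 23/36 = 0.6389 kJ/s.
Since 0.6389 < R, time spent handling rudd is better spent searching.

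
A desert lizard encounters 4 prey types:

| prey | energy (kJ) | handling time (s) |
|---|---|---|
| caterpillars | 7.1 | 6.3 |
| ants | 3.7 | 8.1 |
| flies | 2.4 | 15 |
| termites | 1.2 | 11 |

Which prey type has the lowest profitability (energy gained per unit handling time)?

termites

Profitability E/h (kJ/s): caterpillars = 7.1/6.3 = 1.13, ants = 3.7/8.1 = 0.457, flies = 2.4/15 = 0.16, termites = 1.2/11 = 0.109.
Ranked: caterpillars > ants > flies > termites.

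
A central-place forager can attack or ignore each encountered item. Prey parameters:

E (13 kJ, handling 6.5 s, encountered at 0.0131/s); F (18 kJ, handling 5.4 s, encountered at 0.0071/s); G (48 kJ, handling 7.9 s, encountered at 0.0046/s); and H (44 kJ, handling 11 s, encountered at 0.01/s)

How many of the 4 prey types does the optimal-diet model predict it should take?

Rank by E/h (kJ/s): G 6.08, H 4, F 3.33, E 2. Include each in turn until the next type's E/h falls below the running intake rate.
Rate on top 1: 0.2131. H: 4 > 0.2131 → include.
Rate on top 2: 0.5764. F: 3.33 > 0.5764 → include.
Rate on top 3: 0.6657. E: 2 > 0.6657 → include.
Optimal diet: G, H, F, E — 4 of 4 types.

4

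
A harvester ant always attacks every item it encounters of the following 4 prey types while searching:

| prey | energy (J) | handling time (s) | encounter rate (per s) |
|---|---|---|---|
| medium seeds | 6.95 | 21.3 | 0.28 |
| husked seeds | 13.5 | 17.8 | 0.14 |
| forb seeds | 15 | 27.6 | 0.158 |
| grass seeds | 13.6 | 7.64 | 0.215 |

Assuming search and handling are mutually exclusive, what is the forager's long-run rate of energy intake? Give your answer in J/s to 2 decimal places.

0.59 J/s

R = Σλ_iE_i / (1 + Σλ_ih_i)
Numerator: 0.28×6.95 + 0.14×13.5 + 0.158×15 + 0.215×13.6 = 9.13
Denominator: 1 + 0.28×21.3 + 0.14×17.8 + 0.158×27.6 + 0.215×7.64 = 15.46
R = 9.13/15.46 = 0.5906 J/s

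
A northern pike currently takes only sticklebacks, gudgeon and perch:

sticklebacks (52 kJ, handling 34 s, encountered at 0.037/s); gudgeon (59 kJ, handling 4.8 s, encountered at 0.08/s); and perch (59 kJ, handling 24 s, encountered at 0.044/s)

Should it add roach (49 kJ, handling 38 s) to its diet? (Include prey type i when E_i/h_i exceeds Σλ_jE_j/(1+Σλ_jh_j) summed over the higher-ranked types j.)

No

On sticklebacks, gudgeon and perch alone, R = ΣλE/(1+Σλh) = 9.24/3.698 = 2.499 kJ/s.
Profitability of roach: 49/38 = 1.289 kJ/s.
Since 1.289 < R, time spent handling roach is better spent searching.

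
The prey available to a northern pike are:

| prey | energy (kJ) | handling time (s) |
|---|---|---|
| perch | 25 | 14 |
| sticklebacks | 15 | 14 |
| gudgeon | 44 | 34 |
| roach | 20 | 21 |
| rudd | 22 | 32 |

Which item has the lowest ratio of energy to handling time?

Profitability E/h (kJ/s): perch = 25/14 = 1.79, sticklebacks = 15/14 = 1.07, gudgeon = 44/34 = 1.29, roach = 20/21 = 0.952, rudd = 22/32 = 0.688.
Ranked: perch > gudgeon > sticklebacks > roach > rudd.

rudd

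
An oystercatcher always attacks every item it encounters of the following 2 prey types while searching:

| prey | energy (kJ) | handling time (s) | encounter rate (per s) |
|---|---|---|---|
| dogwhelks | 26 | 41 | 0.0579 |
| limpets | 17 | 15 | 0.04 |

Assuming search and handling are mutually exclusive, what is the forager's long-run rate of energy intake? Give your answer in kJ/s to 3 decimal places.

0.550 kJ/s

R = Σλ_iE_i / (1 + Σλ_ih_i)
Numerator: 0.0579×26 + 0.04×17 = 2.185
Denominator: 1 + 0.0579×41 + 0.04×15 = 3.974
R = 2.185/3.974 = 0.5499 kJ/s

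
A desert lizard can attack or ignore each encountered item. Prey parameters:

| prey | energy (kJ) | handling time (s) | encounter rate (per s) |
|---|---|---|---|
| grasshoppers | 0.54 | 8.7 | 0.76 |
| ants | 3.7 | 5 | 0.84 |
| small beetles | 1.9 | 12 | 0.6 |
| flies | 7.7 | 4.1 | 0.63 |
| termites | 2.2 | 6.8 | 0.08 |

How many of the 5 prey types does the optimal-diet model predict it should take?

1

Profitabilities (E/h, kJ/s): flies 1.88, ants 0.74, termites 0.324, small beetles 0.158, grasshoppers 0.0621. Add prey in this order while the next type's profitability exceeds the intake rate on those already taken.
Rate on top 1: 1.354. ants: 0.74 < 1.354 → exclude; stop.
Optimal diet: flies — 1 of 5 types.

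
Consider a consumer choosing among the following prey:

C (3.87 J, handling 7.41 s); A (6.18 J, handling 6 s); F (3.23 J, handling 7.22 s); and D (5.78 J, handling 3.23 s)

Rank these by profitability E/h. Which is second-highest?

Profitability E/h (J/s): C = 3.87/7.41 = 0.522, A = 6.18/6 = 1.03, F = 3.23/7.22 = 0.447, D = 5.78/3.23 = 1.79.
Ranked: D > A > C > F.

A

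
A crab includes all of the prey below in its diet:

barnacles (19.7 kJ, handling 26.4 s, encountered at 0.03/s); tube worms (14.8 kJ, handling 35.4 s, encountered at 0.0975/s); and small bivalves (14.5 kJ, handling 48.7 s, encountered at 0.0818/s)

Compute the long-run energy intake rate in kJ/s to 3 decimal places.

0.349 kJ/s

R = Σλ_iE_i / (1 + Σλ_ih_i)
Numerator: 0.03×19.7 + 0.0975×14.8 + 0.0818×14.5 = 3.22
Denominator: 1 + 0.03×26.4 + 0.0975×35.4 + 0.0818×48.7 = 9.227
R = 3.22/9.227 = 0.349 kJ/s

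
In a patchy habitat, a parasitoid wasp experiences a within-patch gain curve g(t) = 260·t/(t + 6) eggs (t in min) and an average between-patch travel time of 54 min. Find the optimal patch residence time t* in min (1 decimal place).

Optimal t* satisfies g'(t*) = g(t*)/(T + t*).
g'(t) = 260·6/(t + 6)². Setting 260·6/(t+6)² = 260t/[(t+6)(54+t)] gives 6(54+t) = t(t+6), so t² = 6×54 = 324.
t* = √324 = 18 min.

18.0 min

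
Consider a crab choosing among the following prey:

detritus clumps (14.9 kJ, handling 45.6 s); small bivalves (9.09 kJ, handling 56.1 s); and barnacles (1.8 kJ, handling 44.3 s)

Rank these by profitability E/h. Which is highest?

detritus clumps

In descending order of E/h:
detritus clumps: 14.9/45.6 = 0.327 kJ/s
small bivalves: 9.09/56.1 = 0.162 kJ/s
barnacles: 1.8/44.3 = 0.0406 kJ/s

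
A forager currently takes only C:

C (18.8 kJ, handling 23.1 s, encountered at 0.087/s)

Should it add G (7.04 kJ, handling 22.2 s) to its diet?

No

On C alone, R = ΣλE/(1+Σλh) = 1.636/3.01 = 0.5434 kJ/s.
Profitability of G: 7.04/22.2 = 0.3171 kJ/s.
Since 0.3171 < R, time spent handling G is better spent searching.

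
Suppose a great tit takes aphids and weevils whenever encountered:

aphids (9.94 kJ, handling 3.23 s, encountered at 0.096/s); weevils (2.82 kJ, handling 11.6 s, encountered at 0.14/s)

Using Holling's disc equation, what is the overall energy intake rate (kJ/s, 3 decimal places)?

0.460 kJ/s

R = Σλ_iE_i / (1 + Σλ_ih_i)
Numerator: 0.096×9.94 + 0.14×2.82 = 1.349
Denominator: 1 + 0.096×3.23 + 0.14×11.6 = 2.934
R = 1.349/2.934 = 0.4598 kJ/s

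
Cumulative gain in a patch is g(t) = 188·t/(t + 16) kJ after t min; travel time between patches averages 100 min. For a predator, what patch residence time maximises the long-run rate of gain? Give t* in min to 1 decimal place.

Optimal t* satisfies g'(t*) = g(t*)/(T + t*).
g'(t) = 188·16/(t + 16)². Setting 188·16/(t+16)² = 188t/[(t+16)(100+t)] gives 16(100+t) = t(t+16), so t² = 16×100 = 1600.
t* = √1600 = 40 min.

40.0 min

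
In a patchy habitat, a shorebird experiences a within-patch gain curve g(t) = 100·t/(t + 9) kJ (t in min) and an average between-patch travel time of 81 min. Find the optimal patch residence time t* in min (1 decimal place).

27.0 min

By the marginal value theorem, leave when the instantaneous gain rate g'(t) equals the habitat-wide average g(t)/(T + t).
g'(t) = 100·9/(t + 9)². Setting 100·9/(t+9)² = 100t/[(t+9)(81+t)] gives 9(81+t) = t(t+9), so t² = 9×81 = 729.
t* = √729 = 27 min.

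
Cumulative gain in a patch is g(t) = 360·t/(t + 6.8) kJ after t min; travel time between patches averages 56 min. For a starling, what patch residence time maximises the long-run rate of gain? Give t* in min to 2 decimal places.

Maximise g(t)/(T+t): set derivative to zero → g'(t)(T+t) = g(t).
g'(t) = 360·6.8/(t + 6.8)². Setting 360·6.8/(t+6.8)² = 360t/[(t+6.8)(56+t)] gives 6.8(56+t) = t(t+6.8), so t² = 6.8×56 = 380.8.
t* = √380.8 = 19.51 min.

19.51 min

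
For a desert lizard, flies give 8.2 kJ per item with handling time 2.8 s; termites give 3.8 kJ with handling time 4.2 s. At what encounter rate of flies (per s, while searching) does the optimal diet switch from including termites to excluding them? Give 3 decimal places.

0.160 per s

The zero-one rule: include termites iff E₂/h₂ > λE₁/(1+λh₁). Equality gives the switch point.
λE₁h₂ = E₂ + λE₂h₁ ⇒ λ = E₂/(E₁h₂ − E₂h₁) = 3.8/(34.44 − 10.64) = 0.1597 per s.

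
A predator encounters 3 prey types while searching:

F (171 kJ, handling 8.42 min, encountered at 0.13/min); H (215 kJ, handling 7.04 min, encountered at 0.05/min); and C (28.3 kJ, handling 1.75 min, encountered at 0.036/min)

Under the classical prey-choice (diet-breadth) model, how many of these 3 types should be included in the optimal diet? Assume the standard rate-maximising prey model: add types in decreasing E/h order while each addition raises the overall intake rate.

3

Profitabilities (E/h, kJ/min): H 30.5, F 20.3, C 16.2. Add prey in this order while the next type's profitability exceeds the intake rate on those already taken.
Rate on top 1: 7.951. F: 20.3 > 7.951 → include.
Rate on top 2: 13.48. C: 16.2 > 13.48 → include.
Optimal diet: H, F, C — 3 of 3 types.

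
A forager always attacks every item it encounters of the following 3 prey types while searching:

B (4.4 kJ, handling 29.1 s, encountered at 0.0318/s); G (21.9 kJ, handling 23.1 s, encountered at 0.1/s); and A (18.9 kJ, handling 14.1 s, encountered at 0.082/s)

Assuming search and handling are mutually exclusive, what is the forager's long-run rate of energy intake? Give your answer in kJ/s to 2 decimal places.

Energy encountered per unit search time: 0.0318×4.4 + 0.1×21.9 + 0.082×18.9 = 3.88 kJ/s.
Handling time per unit search time: 0.0318×29.1 + 0.1×23.1 + 0.082×14.1 = 4.392.
Rate = 3.88/(1 + 4.392) = 0.7196 kJ/s.

0.72 kJ/s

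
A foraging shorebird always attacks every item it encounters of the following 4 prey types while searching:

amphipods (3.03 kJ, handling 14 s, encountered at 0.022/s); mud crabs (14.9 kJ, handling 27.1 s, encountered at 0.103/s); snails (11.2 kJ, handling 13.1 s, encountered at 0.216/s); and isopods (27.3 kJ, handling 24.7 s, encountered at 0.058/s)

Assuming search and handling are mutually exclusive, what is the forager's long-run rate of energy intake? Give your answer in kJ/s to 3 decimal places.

0.670 kJ/s

Energy encountered per unit search time: 0.022×3.03 + 0.103×14.9 + 0.216×11.2 + 0.058×27.3 = 5.604 kJ/s.
Handling time per unit search time: 0.022×14 + 0.103×27.1 + 0.216×13.1 + 0.058×24.7 = 7.361.
Rate = 5.604/(1 + 7.361) = 0.6702 kJ/s.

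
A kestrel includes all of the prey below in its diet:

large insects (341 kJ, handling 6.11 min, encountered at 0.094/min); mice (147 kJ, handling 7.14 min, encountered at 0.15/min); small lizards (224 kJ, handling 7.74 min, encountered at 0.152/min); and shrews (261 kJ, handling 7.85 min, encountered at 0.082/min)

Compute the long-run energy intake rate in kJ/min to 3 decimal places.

Energy encountered per unit search time: 0.094×341 + 0.15×147 + 0.152×224 + 0.082×261 = 109.6 kJ/min.
Handling time per unit search time: 0.094×6.11 + 0.15×7.14 + 0.152×7.74 + 0.082×7.85 = 3.466.
Rate = 109.6/(1 + 3.466) = 24.53 kJ/min.

24.533 kJ/min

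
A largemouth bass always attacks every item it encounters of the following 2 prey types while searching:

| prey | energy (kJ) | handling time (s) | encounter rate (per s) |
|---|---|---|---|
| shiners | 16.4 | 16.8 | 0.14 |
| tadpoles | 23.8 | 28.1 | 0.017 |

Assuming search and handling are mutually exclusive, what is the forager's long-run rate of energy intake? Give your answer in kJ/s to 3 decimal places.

Energy encountered per unit search time: 0.14×16.4 + 0.017×23.8 = 2.701 kJ/s.
Handling time per unit search time: 0.14×16.8 + 0.017×28.1 = 2.83.
Rate = 2.701/(1 + 2.83) = 0.7052 kJ/s.

0.705 kJ/s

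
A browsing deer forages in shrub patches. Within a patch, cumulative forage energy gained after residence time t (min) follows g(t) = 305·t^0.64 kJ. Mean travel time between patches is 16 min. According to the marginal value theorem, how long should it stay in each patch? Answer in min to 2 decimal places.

Optimal t* satisfies g'(t*) = g(t*)/(T + t*).
g'(t) = 0.64·305·t^-0.36. Setting 0.64·305·t^-0.36 = 305·t^0.64/(16+t) gives 0.64(16+t) = t, so 0.36·t = 0.64×16.
t* = 0.64×16/0.36 = 28.44 min.

28.44 min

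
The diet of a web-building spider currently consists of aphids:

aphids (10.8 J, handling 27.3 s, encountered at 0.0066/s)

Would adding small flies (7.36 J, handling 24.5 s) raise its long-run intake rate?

Current rate: (0.0066×10.8)/(1 + 0.0066×27.3) = 0.0604 J/s.
Profitability of small flies: 7.36/24.5 = 0.3004 J/s.
0.3004 > 0.0604, so adding small flies raises the average — include it.

Yes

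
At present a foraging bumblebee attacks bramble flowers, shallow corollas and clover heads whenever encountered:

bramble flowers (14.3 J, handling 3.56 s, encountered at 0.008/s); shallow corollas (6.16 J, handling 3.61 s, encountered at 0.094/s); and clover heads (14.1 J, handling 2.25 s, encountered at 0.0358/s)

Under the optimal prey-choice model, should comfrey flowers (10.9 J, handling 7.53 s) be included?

Current rate: (0.008×14.3 + 0.094×6.16 + 0.0358×14.1)/(1 + 0.008×3.56 + 0.094×3.61 + 0.0358×2.25) = 0.8273 J/s.
comfrey flowers: E/h = 10.9/7.53 = 1.448 J/s.
1.448 > 0.8273, so adding comfrey flowers raises the average — include it.

Yes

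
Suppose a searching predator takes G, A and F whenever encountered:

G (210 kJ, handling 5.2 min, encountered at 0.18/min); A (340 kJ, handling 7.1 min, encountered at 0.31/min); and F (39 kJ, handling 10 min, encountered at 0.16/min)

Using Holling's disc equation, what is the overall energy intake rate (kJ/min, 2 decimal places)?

26.05 kJ/min

R = (0.18×210 + 0.31×340 + 0.16×39) / (1 + 0.18×5.2 + 0.31×7.1 + 0.16×10) = 149.4/5.737 = 26.05 kJ/min.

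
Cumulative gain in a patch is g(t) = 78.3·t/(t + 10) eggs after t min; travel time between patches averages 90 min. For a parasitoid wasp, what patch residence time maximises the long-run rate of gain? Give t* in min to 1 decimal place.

Maximise g(t)/(T+t): set derivative to zero → g'(t)(T+t) = g(t).
g'(t) = 78.3·10/(t + 10)². Setting 78.3·10/(t+10)² = 78.3t/[(t+10)(90+t)] gives 10(90+t) = t(t+10), so t² = 10×90 = 900.
t* = √900 = 30 min.

30.0 min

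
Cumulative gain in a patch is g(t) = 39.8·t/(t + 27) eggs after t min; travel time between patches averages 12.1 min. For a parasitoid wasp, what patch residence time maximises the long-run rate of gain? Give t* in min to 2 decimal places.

By the marginal value theorem, leave when the instantaneous gain rate g'(t) equals the habitat-wide average g(t)/(T + t).
g'(t) = 39.8·27/(t + 27)². Setting 39.8·27/(t+27)² = 39.8t/[(t+27)(12.1+t)] gives 27(12.1+t) = t(t+27), so t² = 27×12.1 = 326.7.
t* = √326.7 = 18.07 min.

18.07 min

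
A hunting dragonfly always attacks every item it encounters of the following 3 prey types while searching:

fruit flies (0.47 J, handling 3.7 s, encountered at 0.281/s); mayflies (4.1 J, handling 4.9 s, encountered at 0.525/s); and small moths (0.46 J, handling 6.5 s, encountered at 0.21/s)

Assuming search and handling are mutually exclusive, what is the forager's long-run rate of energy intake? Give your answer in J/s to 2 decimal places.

0.40 J/s

R = Σλ_iE_i / (1 + Σλ_ih_i)
Numerator: 0.281×0.47 + 0.525×4.1 + 0.21×0.46 = 2.381
Denominator: 1 + 0.281×3.7 + 0.525×4.9 + 0.21×6.5 = 5.977
R = 2.381/5.977 = 0.3984 J/s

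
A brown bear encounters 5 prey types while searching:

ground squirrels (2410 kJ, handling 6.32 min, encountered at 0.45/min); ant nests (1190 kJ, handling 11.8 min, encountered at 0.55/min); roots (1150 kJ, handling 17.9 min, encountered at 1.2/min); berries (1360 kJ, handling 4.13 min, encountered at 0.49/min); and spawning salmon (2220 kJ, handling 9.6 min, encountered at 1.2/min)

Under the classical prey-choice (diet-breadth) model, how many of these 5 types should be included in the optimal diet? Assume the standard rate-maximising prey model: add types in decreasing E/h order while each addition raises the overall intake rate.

2

Profitabilities (E/h, kJ/min): ground squirrels 381, berries 329, spawning salmon 231, ant nests 101, roots 64.2. Add prey in this order while the next type's profitability exceeds the intake rate on those already taken.
Rate on top 1: 282.1. berries: 329 > 282.1 → include.
Rate on top 2: 298.4. spawning salmon: 231 < 298.4 → exclude; stop.
Optimal diet: ground squirrels, berries — 2 of 5 types.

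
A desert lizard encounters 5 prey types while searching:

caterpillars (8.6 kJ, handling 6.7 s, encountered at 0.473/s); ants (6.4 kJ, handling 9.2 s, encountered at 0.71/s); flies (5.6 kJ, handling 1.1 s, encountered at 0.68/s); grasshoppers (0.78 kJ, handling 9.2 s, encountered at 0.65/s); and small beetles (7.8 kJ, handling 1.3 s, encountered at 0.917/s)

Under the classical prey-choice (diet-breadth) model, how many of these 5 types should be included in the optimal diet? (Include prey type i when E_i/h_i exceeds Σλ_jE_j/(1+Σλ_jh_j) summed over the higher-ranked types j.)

2

E/h in descending order: small beetles 6, flies 5.09, caterpillars 1.28, ants 0.696, grasshoppers 0.0848 kJ/s. The optimal diet is the largest prefix of this list for which every included type satisfies E_i/h_i > R on the types above it.
Rate on top 1: 3.263. flies: 5.09 > 3.263 → include.
Rate on top 2: 3.728. caterpillars: 1.28 < 3.728 → exclude; stop.
Optimal diet: small beetles, flies — 2 of 5 types.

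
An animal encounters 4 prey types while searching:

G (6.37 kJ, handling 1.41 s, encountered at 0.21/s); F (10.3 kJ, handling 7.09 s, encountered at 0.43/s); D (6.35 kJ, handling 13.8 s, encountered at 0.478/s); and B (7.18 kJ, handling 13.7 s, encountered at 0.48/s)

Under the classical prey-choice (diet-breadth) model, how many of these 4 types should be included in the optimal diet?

Profitabilities (E/h, kJ/s): G 4.52, F 1.45, B 0.524, D 0.46. Add prey in this order while the next type's profitability exceeds the intake rate on those already taken.
Rate on top 1: 1.032. F: 1.45 > 1.032 → include.
Rate on top 2: 1.327. B: 0.524 < 1.327 → exclude; stop.
Optimal diet: G, F — 2 of 4 types.

2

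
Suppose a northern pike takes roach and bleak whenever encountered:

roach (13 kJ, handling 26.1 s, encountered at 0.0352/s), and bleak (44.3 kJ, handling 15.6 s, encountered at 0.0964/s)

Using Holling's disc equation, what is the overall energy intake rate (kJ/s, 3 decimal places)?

1.381 kJ/s

Energy encountered per unit search time: 0.0352×13 + 0.0964×44.3 = 4.728 kJ/s.
Handling time per unit search time: 0.0352×26.1 + 0.0964×15.6 = 2.423.
Rate = 4.728/(1 + 2.423) = 1.381 kJ/s.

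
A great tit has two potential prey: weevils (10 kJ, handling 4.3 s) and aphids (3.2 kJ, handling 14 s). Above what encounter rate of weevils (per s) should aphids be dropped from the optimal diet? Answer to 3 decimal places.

Drop aphids once their profitability E₂/h₂ falls below the rate achievable on weevils alone: E₂/h₂ = λE₁/(1 + λh₁).
Solve for λ: λE₁h₂ = E₂(1 + λh₁) → λ(E₁h₂ − E₂h₁) = E₂ → λ = E₂/(E₁h₂ − E₂h₁).
λ = 3.2/(10×14 − 3.2×4.3) = 3.2/126.2 = 0.02535 per s.

0.025 per s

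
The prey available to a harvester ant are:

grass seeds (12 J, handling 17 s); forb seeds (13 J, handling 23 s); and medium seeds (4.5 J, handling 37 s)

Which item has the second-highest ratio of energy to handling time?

In descending order of E/h:
grass seeds: 12/17 = 0.706 J/s
forb seeds: 13/23 = 0.565 J/s
medium seeds: 4.5/37 = 0.122 J/s

forb seeds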